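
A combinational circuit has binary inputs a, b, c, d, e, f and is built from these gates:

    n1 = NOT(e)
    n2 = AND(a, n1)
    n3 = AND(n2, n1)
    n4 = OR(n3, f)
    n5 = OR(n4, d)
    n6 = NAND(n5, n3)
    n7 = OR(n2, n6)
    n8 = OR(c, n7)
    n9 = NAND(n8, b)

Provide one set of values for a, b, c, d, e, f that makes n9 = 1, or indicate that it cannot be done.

a=0, b=0, c=0, d=1, e=0, f=1

n9 = NAND(n8, b) must be 1, so at least one of n8, b is 0.
Check with a=0, b=0, c=0, d=1, e=0, f=1:
n1 = NOT(e) = NOT 0 = 1
n2 = AND(a, n1) = AND(0, 1) = 0
n3 = AND(n2, n1) = AND(0, 1) = 0
n4 = OR(n3, f) = OR(0, 1) = 1
n5 = OR(n4, d) = OR(1, 1) = 1
n6 = NAND(n5, n3) = NAND(1, 0) = 1
n7 = OR(n2, n6) = OR(0, 1) = 1
n8 = OR(c, n7) = OR(0, 1) = 1
n9 = NAND(n8, b) = NAND(1, 0) = 1
So n9 = 1 as required.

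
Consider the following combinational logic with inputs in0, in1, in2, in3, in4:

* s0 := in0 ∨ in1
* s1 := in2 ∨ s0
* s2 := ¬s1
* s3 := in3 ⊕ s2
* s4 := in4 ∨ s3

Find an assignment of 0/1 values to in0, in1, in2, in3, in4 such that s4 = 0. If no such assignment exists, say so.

in0=1, in1=1, in2=0, in3=0, in4=0

Check with in0=1, in1=1, in2=0, in3=0, in4=0:
s0 = in0 ∨ in1 = 1 ∨ 1 = 1
s1 = in2 ∨ s0 = 0 ∨ 1 = 1
s2 = ¬s1 = ¬1 = 0
s3 = in3 ⊕ s2 = 0 ⊕ 0 = 0
s4 = in4 ∨ s3 = 0 ∨ 0 = 0
So s4 = 0 as required.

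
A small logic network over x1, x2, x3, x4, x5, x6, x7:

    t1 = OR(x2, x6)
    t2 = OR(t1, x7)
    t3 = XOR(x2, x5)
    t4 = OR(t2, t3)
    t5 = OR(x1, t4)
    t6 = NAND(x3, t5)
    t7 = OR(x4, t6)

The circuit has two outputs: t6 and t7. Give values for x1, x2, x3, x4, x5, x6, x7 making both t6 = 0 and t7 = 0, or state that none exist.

x1=0, x2=0, x3=1, x4=0, x5=1, x6=1, x7=0

Check with x1=0, x2=0, x3=1, x4=0, x5=1, x6=1, x7=0:
t1 = OR(x2, x6) = OR(0, 1) = 1
t2 = OR(t1, x7) = OR(1, 0) = 1
t3 = XOR(x2, x5) = XOR(0, 1) = 1
t4 = OR(t2, t3) = OR(1, 1) = 1
t5 = OR(x1, t4) = OR(0, 1) = 1
t6 = NAND(x3, t5) = NAND(1, 1) = 0
t7 = OR(x4, t6) = OR(0, 0) = 0
So t6 = 0 and t7 = 0.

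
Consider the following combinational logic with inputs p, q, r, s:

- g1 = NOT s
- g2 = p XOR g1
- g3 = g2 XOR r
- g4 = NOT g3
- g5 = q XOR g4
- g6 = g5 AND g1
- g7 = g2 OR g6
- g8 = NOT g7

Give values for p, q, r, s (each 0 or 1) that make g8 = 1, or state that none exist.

p=0, q=0, r=1, s=1

g8 = NOT g7 must be 1, so g7 = 0.
g7 = g2 OR g6 must be 0, so both g2 = 0 and g6 = 0.
g2 = p XOR g1 must be 0, so p and g1 are equal.
Check with p=0, q=0, r=1, s=1:
g1 = NOT s = NOT 1 = 0
g2 = p XOR g1 = 0 XOR 0 = 0
g3 = g2 XOR r = 0 XOR 1 = 1
g4 = NOT g3 = NOT 1 = 0
g5 = q XOR g4 = 0 XOR 0 = 0
g6 = g5 AND g1 = 0 AND 0 = 0
g7 = g2 OR g6 = 0 OR 0 = 0
g8 = NOT g7 = NOT 0 = 1
So g8 = 1 as required.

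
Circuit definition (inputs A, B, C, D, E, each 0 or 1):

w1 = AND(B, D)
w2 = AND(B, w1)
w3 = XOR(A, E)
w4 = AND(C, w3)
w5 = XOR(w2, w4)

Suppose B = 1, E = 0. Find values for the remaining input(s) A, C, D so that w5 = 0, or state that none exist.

A=0, C=1, D=0

w5 = XOR(w2, w4) must be 0, so w2 and w4 are equal.
Check with B = 1, E = 0 and A=0, C=1, D=0:
w1 = AND(B, D) = AND(1, 0) = 0
w2 = AND(B, w1) = AND(1, 0) = 0
w3 = XOR(A, E) = XOR(0, 0) = 0
w4 = AND(C, w3) = AND(1, 0) = 0
w5 = XOR(w2, w4) = XOR(0, 0) = 0
So w5 = 0.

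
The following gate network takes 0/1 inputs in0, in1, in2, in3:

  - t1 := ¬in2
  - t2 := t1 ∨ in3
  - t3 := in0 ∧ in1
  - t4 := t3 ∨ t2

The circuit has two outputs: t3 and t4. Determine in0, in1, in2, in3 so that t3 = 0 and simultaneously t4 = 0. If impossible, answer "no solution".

Check with in0=0, in1=1, in2=1, in3=0:
t1 = ¬in2 = ¬1 = 0
t2 = t1 ∨ in3 = 0 ∨ 0 = 0
t3 = in0 ∧ in1 = 0 ∧ 1 = 0
t4 = t3 ∨ t2 = 0 ∨ 0 = 0
So t3 = 0 and t4 = 0.

in0=0, in1=1, in2=1, in3=0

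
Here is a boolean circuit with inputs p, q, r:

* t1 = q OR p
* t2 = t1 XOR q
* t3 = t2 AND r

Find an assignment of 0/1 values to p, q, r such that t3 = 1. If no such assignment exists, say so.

p=1, q=0, r=1

t3 = t2 AND r must be 1, so both t2 = 1 and r = 1.
t2 = t1 XOR q must be 1, so t1 and q differ.
Check with p=1, q=0, r=1:
t1 = q OR p = 0 OR 1 = 1
t2 = t1 XOR q = 1 XOR 0 = 1
t3 = t2 AND r = 1 AND 1 = 1
So t3 = 1 as required.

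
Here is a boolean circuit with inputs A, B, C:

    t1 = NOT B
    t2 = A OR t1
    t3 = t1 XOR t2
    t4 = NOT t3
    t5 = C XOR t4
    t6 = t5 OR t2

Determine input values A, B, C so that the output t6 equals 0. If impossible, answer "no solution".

t6 = t5 OR t2 must be 0, so both t5 = 0 and t2 = 0.
Check with A=0, B=1, C=1:
t1 = NOT B = NOT 1 = 0
t2 = A OR t1 = 0 OR 0 = 0
t3 = t1 XOR t2 = 0 XOR 0 = 0
t4 = NOT t3 = NOT 0 = 1
t5 = C XOR t4 = 1 XOR 1 = 0
t6 = t5 OR t2 = 0 OR 0 = 0
So t6 = 0 as required.

A=0, B=1, C=1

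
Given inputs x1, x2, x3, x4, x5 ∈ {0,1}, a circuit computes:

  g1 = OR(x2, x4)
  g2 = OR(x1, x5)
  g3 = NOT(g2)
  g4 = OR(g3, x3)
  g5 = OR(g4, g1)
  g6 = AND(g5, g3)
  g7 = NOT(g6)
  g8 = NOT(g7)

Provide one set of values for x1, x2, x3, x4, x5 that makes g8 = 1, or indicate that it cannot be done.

x1=0, x2=1, x3=1, x4=0, x5=0

g8 = NOT(g7) must be 1, so g7 = 0.
g7 = NOT(g6) must be 0, so g6 = 1.
g6 = AND(g5, g3) must be 1, so both g5 = 1 and g3 = 1.
Check with x1=0, x2=1, x3=1, x4=0, x5=0:
g1 = OR(x2, x4) = OR(1, 0) = 1
g2 = OR(x1, x5) = OR(0, 0) = 0
g3 = NOT(g2) = NOT 0 = 1
g4 = OR(g3, x3) = OR(1, 1) = 1
g5 = OR(g4, g1) = OR(1, 1) = 1
g6 = AND(g5, g3) = AND(1, 1) = 1
g7 = NOT(g6) = NOT 1 = 0
g8 = NOT(g7) = NOT 0 = 1
So g8 = 1 as required.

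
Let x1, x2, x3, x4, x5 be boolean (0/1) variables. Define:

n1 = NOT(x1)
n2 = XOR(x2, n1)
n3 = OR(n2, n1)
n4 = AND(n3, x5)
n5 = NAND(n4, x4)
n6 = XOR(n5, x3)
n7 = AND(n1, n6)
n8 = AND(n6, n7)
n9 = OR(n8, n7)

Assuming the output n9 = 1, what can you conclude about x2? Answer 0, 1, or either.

either

Both values of x2 occur among assignments with n9 = 1:
  x2=0: x1=0, x2=0, x3=0, x4=0, x5=0
  x2=1: x1=0, x2=1, x3=0, x4=0, x5=0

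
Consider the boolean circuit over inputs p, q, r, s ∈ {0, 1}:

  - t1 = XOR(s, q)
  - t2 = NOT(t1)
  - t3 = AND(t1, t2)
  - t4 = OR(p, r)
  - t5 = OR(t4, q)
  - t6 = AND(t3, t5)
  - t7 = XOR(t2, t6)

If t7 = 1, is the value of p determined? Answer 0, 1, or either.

either

Both values of p occur among assignments with t7 = 1:
  p=0: p=0, q=0, r=0, s=0
  p=1: p=1, q=0, r=0, s=0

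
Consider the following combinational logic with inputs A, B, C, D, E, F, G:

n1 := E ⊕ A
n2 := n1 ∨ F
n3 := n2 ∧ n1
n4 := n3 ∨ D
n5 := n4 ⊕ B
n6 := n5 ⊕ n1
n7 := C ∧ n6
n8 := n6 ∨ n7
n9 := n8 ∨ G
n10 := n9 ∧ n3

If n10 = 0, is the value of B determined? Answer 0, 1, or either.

either

Both values of B occur among assignments with n10 = 0:
  B=0: A=0, B=0, C=0, D=0, E=0, F=0, G=0
  B=1: A=0, B=1, C=0, D=0, E=0, F=0, G=0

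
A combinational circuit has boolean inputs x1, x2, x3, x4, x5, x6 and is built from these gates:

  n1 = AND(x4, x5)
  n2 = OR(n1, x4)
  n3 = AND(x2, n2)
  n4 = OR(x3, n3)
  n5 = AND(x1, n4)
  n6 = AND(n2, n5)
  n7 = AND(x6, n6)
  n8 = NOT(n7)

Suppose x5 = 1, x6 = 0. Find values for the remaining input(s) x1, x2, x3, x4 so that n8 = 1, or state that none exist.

n8 = NOT(n7) must be 1, so n7 = 0.
Check with x5 = 1, x6 = 0 and x1=1, x2=1, x3=0, x4=0:
n1 = AND(x4, x5) = AND(0, 1) = 0
n2 = OR(n1, x4) = OR(0, 0) = 0
n3 = AND(x2, n2) = AND(1, 0) = 0
n4 = OR(x3, n3) = OR(0, 0) = 0
n5 = AND(x1, n4) = AND(1, 0) = 0
n6 = AND(n2, n5) = AND(0, 0) = 0
n7 = AND(x6, n6) = AND(0, 0) = 0
n8 = NOT(n7) = NOT 0 = 1
So n8 = 1.

x1=1, x2=1, x3=0, x4=0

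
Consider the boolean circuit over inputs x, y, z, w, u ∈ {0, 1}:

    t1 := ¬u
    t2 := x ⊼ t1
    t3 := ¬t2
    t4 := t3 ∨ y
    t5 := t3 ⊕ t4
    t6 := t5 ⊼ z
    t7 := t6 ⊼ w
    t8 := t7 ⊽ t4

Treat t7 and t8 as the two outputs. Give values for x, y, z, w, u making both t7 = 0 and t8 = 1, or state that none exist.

Check with x=0 y=0 z=0 w=1 u=1:
t1 = ¬u = ¬1 = 0
t2 = x ⊼ t1 = 0 ⊼ 0 = 1
t3 = ¬t2 = ¬1 = 0
t4 = t3 ∨ y = 0 ∨ 0 = 0
t5 = t3 ⊕ t4 = 0 ⊕ 0 = 0
t6 = t5 ⊼ z = 0 ⊼ 0 = 1
t7 = t6 ⊼ w = 1 ⊼ 1 = 0
t8 = t7 ⊽ t4 = 0 ⊽ 0 = 1
So t7 = 0 and t8 = 1.

x=0 y=0 z=0 w=1 u=1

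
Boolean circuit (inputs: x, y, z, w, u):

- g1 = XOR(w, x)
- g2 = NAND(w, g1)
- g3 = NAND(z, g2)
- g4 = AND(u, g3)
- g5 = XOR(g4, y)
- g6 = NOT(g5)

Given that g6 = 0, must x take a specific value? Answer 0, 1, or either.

either

Both values of x occur among assignments with g6 = 0:
  x=0: x=0, y=0, z=0, w=0, u=1
  x=1: x=1, y=0, z=0, w=0, u=1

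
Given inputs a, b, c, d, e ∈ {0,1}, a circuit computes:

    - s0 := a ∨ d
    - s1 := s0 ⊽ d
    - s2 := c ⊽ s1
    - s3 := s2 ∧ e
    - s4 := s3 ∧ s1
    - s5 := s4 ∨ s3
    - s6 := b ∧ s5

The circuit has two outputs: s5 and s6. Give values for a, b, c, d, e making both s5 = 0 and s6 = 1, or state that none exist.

Across all 32 input combinations, none give both s5 = 0 and s6 = 1.

no solution exists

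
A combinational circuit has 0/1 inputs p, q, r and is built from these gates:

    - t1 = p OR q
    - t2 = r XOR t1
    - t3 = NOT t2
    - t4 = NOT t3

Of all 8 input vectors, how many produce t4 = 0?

4

t4 = NOT t3 must be 0, so t3 = 1.
t3 = NOT t2 must be 1, so t2 = 0.
Satisfying assignments:
  p=0, q=0, r=0
  p=0, q=1, r=1
  p=1, q=0, r=1
  p=1, q=1, r=1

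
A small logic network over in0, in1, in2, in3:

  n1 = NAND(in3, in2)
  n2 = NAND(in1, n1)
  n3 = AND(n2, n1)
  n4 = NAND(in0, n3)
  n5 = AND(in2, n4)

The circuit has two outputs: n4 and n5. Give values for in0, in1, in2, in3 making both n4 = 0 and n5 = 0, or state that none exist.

in0=1 in1=0 in2=0 in3=0

Check with in0=1 in1=0 in2=0 in3=0:
n1 = NAND(in3, in2) = NAND(0, 0) = 1
n2 = NAND(in1, n1) = NAND(0, 1) = 1
n3 = AND(n2, n1) = AND(1, 1) = 1
n4 = NAND(in0, n3) = NAND(1, 1) = 0
n5 = AND(in2, n4) = AND(0, 0) = 0
So n4 = 0 and n5 = 0.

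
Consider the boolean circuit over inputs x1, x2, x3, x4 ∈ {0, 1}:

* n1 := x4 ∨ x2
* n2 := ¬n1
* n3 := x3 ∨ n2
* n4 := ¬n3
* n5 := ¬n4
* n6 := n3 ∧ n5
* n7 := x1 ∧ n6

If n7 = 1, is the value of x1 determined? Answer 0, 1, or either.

n7 = x1 ∧ n6 must be 1, so both x1 = 1 and n6 = 1.
Every assignment with n7 = 1 has x1 = 1; there are 5 such assignment(s).

1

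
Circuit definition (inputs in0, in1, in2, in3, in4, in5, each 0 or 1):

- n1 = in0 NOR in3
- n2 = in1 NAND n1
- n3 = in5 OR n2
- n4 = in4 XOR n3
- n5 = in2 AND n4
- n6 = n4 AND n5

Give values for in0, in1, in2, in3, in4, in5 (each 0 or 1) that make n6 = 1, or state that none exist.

n6 = n4 AND n5 must be 1, so both n4 = 1 and n5 = 1.
Check with in0=1, in1=1, in2=1, in3=0, in4=0, in5=1:
n1 = in0 NOR in3 = 1 NOR 0 = 0
n2 = in1 NAND n1 = 1 NAND 0 = 1
n3 = in5 OR n2 = 1 OR 1 = 1
n4 = in4 XOR n3 = 0 XOR 1 = 1
n5 = in2 AND n4 = 1 AND 1 = 1
n6 = n4 AND n5 = 1 AND 1 = 1
So n6 = 1 as required.

in0=1, in1=1, in2=1, in3=0, in4=0, in5=1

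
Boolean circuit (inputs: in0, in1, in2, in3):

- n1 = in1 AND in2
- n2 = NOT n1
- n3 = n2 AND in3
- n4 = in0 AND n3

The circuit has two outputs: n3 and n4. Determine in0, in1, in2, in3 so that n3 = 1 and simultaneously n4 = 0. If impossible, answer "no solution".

in0=0 in1=0 in2=0 in3=1

Check with in0=0 in1=0 in2=0 in3=1:
n1 = in1 AND in2 = 0 AND 0 = 0
n2 = NOT n1 = NOT 0 = 1
n3 = n2 AND in3 = 1 AND 1 = 1
n4 = in0 AND n3 = 0 AND 1 = 0
So n3 = 1 and n4 = 0.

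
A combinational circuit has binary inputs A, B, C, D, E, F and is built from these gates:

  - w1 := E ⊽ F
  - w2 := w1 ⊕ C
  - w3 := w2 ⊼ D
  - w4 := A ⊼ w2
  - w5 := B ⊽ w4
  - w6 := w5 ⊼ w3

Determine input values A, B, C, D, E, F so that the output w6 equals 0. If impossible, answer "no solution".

A=1, B=0, C=1, D=0, E=1, F=1

Check with A=1, B=0, C=1, D=0, E=1, F=1:
w1 = E ⊽ F = 1 ⊽ 1 = 0
w2 = w1 ⊕ C = 0 ⊕ 1 = 1
w3 = w2 ⊼ D = 1 ⊼ 0 = 1
w4 = A ⊼ w2 = 1 ⊼ 1 = 0
w5 = B ⊽ w4 = 0 ⊽ 0 = 1
w6 = w5 ⊼ w3 = 1 ⊼ 1 = 0
So w6 = 0 as required.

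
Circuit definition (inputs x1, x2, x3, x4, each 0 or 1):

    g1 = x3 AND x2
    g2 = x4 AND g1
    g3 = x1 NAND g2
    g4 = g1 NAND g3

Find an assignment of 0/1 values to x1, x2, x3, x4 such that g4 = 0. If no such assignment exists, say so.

x1=0, x2=1, x3=1, x4=0

g4 = g1 NAND g3 must be 0, so both g1 = 1 and g3 = 1.
g1 = x3 AND x2 must be 1, so both x3 = 1 and x2 = 1.
g3 = x1 NAND g2 must be 1, so at least one of x1, g2 is 0.
Check with x1=0, x2=1, x3=1, x4=0:
g1 = x3 AND x2 = 1 AND 1 = 1
g2 = x4 AND g1 = 0 AND 1 = 0
g3 = x1 NAND g2 = 0 NAND 0 = 1
g4 = g1 NAND g3 = 1 NAND 1 = 0
So g4 = 0 as required.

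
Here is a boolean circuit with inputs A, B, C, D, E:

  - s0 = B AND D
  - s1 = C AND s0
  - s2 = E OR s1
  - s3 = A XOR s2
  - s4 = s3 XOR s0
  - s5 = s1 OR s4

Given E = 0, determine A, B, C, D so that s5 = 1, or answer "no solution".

s5 = s1 OR s4 must be 1, so at least one of s1, s4 is 1.
Check with E = 0 and A=0, B=1, C=0, D=1:
s0 = B AND D = 1 AND 1 = 1
s1 = C AND s0 = 0 AND 1 = 0
s2 = E OR s1 = 0 OR 0 = 0
s3 = A XOR s2 = 0 XOR 0 = 0
s4 = s3 XOR s0 = 0 XOR 1 = 1
s5 = s1 OR s4 = 0 OR 1 = 1
So s5 = 1.

A=0, B=1, C=0, D=1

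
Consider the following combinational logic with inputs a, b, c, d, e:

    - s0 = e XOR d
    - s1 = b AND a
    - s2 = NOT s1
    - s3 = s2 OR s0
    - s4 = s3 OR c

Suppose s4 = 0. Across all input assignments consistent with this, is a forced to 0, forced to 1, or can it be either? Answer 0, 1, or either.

s4 = s3 OR c must be 0, so both s3 = 0 and c = 0.
Every assignment with s4 = 0 has a = 1; there are 2 such assignment(s).
  a=1, b=1, c=0, d=0, e=0
  a=1, b=1, c=0, d=1, e=1

1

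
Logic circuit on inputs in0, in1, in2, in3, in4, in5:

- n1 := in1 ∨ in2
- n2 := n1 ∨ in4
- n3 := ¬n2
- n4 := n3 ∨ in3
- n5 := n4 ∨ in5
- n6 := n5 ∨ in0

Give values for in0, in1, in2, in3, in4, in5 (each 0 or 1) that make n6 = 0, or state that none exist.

Check with in0=0, in1=1, in2=0, in3=0, in4=0, in5=0:
n1 = in1 ∨ in2 = 1 ∨ 0 = 1
n2 = n1 ∨ in4 = 1 ∨ 0 = 1
n3 = ¬n2 = ¬1 = 0
n4 = n3 ∨ in3 = 0 ∨ 0 = 0
n5 = n4 ∨ in5 = 0 ∨ 0 = 0
n6 = n5 ∨ in0 = 0 ∨ 0 = 0
So n6 = 0 as required.

in0=0, in1=1, in2=0, in3=0, in4=0, in5=0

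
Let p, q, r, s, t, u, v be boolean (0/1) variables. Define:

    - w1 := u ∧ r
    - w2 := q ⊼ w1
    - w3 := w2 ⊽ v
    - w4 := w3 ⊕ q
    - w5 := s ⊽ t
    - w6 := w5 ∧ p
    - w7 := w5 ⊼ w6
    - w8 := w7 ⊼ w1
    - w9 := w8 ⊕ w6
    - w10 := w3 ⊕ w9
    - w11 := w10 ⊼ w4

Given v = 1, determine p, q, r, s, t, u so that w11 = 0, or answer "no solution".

Check with v = 1 and p=1, q=1, r=0, s=0, t=1, u=0:
w1 = u ∧ r = 0 ∧ 0 = 0
w2 = q ⊼ w1 = 1 ⊼ 0 = 1
w3 = w2 ⊽ v = 1 ⊽ 1 = 0
w4 = w3 ⊕ q = 0 ⊕ 1 = 1
w5 = s ⊽ t = 0 ⊽ 1 = 0
w6 = w5 ∧ p = 0 ∧ 1 = 0
w7 = w5 ⊼ w6 = 0 ⊼ 0 = 1
w8 = w7 ⊼ w1 = 1 ⊼ 0 = 1
w9 = w8 ⊕ w6 = 1 ⊕ 0 = 1
w10 = w3 ⊕ w9 = 0 ⊕ 1 = 1
w11 = w10 ⊼ w4 = 1 ⊼ 1 = 0
So w11 = 0.

p=1, q=1, r=0, s=0, t=1, u=0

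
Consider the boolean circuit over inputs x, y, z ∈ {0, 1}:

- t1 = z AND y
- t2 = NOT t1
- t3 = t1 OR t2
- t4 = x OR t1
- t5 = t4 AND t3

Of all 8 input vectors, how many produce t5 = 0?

3

t5 = t4 AND t3 must be 0, so at least one of t4, t3 is 0.
Enumerating the 8 input combinations, 3 give t5 = 0 and 5 give t5 = 1.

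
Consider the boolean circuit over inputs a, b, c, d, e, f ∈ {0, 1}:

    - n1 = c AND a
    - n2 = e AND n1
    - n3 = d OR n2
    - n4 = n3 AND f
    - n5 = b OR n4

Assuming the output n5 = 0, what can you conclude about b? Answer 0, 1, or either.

n5 = b OR n4 must be 0, so both b = 0 and n4 = 0.
Every assignment with n5 = 0 has b = 0; there are 23 such assignment(s).

0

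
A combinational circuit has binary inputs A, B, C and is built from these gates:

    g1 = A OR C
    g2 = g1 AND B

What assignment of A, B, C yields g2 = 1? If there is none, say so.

Check with A=1, B=1, C=0:
g1 = A OR C = 1 OR 0 = 1
g2 = g1 AND B = 1 AND 1 = 1
So g2 = 1 as required.

A=1, B=1, C=0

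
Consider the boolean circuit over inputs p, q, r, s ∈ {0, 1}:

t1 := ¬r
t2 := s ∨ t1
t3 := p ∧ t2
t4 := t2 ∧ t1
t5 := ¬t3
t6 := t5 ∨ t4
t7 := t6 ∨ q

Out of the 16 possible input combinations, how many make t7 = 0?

t7 = t6 ∨ q must be 0, so both t6 = 0 and q = 0.
t6 = t5 ∨ t4 must be 0, so both t5 = 0 and t4 = 0.
Satisfying assignments:
  p=1, q=0, r=1, s=1

1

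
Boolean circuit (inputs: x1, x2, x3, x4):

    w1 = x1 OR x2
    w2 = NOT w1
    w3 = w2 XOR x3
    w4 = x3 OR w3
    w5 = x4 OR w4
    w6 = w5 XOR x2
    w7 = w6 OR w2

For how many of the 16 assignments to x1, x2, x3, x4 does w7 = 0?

w7 = w6 OR w2 must be 0, so both w6 = 0 and w2 = 0.
w6 = w5 XOR x2 must be 0, so w5 and x2 are equal.
Enumerating the 16 input combinations, 7 give w7 = 0 and 9 give w7 = 1.

7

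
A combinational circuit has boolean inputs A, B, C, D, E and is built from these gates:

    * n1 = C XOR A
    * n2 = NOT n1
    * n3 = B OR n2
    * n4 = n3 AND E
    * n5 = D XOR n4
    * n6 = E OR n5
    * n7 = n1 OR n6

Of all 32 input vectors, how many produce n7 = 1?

n7 = n1 OR n6 must be 1, so at least one of n1, n6 is 1.
Enumerating the 32 input combinations, 28 give n7 = 1 and 4 give n7 = 0.

28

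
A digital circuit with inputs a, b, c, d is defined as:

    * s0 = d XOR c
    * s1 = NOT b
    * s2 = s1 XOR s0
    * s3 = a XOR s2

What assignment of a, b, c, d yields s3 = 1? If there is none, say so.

a=1, b=1, c=0, d=0

Check with a=1, b=1, c=0, d=0:
s0 = d XOR c = 0 XOR 0 = 0
s1 = NOT b = NOT 1 = 0
s2 = s1 XOR s0 = 0 XOR 0 = 0
s3 = a XOR s2 = 1 XOR 0 = 1
So s3 = 1 as required.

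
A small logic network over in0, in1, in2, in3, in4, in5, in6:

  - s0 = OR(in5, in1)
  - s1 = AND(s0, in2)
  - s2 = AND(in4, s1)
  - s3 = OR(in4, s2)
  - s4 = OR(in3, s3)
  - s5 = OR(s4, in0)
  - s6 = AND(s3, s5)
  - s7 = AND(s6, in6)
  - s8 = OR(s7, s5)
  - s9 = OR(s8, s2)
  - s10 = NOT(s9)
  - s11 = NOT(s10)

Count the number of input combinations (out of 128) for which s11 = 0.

s11 = NOT(s10) must be 0, so s10 = 1.
Enumerating the 128 input combinations, 16 give s11 = 0 and 112 give s11 = 1.

16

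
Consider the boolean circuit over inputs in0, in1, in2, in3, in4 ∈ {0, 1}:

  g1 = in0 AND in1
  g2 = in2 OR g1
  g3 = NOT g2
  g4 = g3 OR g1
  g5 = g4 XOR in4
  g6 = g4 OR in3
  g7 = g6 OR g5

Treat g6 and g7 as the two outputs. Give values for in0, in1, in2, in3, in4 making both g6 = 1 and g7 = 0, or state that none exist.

no solution exists

Across all 32 input combinations, none give both g6 = 1 and g7 = 0.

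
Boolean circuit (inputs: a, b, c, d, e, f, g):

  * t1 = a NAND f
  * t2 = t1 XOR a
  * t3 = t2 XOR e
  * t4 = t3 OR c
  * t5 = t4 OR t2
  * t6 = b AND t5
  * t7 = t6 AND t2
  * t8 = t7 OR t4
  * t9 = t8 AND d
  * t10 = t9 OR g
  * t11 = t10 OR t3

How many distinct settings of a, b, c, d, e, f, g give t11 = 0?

21

t11 = t10 OR t3 must be 0, so both t10 = 0 and t3 = 0.
t10 = t9 OR g must be 0, so both t9 = 0 and g = 0.
t3 = t2 XOR e must be 0, so t2 and e are equal.
Enumerating the 128 input combinations, 21 give t11 = 0 and 107 give t11 = 1.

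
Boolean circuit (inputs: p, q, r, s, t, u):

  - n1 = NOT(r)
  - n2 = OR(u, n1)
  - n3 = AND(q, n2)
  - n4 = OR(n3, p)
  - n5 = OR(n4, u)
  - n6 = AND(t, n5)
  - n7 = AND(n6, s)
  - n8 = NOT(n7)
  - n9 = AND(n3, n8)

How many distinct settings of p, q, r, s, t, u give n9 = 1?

n9 = AND(n3, n8) must be 1, so both n3 = 1 and n8 = 1.
n3 = AND(q, n2) must be 1, so both q = 1 and n2 = 1.
n8 = NOT(n7) must be 1, so n7 = 0.
Enumerating the 64 input combinations, 18 give n9 = 1 and 46 give n9 = 0.

18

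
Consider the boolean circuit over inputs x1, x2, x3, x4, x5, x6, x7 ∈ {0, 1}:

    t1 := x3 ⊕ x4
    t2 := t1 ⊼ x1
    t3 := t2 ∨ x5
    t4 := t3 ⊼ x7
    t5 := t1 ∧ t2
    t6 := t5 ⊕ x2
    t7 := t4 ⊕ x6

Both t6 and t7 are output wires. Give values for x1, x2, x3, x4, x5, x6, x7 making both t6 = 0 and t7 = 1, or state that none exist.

x1=0, x2=1, x3=1, x4=0, x5=1, x6=1, x7=1

Check with x1=0, x2=1, x3=1, x4=0, x5=1, x6=1, x7=1:
t1 = x3 ⊕ x4 = 1 ⊕ 0 = 1
t2 = t1 ⊼ x1 = 1 ⊼ 0 = 1
t3 = t2 ∨ x5 = 1 ∨ 1 = 1
t4 = t3 ⊼ x7 = 1 ⊼ 1 = 0
t5 = t1 ∧ t2 = 1 ∧ 1 = 1
t6 = t5 ⊕ x2 = 1 ⊕ 1 = 0
t7 = t4 ⊕ x6 = 0 ⊕ 1 = 1
So t6 = 0 and t7 = 1.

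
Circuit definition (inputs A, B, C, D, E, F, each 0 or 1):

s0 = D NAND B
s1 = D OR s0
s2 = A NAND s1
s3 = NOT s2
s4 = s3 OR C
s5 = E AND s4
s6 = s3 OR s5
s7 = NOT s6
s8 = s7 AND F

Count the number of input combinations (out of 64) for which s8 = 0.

s8 = s7 AND F must be 0, so at least one of s7, F is 0.
Enumerating the 64 input combinations, 52 give s8 = 0 and 12 give s8 = 1.

52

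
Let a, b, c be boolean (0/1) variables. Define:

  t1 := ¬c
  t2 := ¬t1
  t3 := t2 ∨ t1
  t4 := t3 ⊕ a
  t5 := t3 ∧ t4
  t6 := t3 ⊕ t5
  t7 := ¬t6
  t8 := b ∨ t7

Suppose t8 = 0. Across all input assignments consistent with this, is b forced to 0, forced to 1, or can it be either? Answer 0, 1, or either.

t8 = b ∨ t7 must be 0, so both b = 0 and t7 = 0.
t7 = ¬t6 must be 0, so t6 = 1.
Every assignment with t8 = 0 has b = 0; there are 2 such assignment(s).
  a=1, b=0, c=0
  a=1, b=0, c=1

0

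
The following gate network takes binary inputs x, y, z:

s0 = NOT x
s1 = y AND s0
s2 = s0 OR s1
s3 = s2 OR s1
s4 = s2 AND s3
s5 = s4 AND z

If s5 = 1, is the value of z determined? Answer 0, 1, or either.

s5 = s4 AND z must be 1, so both s4 = 1 and z = 1.
Every assignment with s5 = 1 has z = 1; there are 2 such assignment(s).
  x=0, y=0, z=1
  x=0, y=1, z=1

1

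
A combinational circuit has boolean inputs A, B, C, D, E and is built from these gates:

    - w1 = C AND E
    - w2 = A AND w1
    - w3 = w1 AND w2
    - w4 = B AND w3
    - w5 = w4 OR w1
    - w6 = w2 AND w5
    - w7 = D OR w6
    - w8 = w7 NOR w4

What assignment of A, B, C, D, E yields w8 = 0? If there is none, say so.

Check with A=1, B=0, C=1, D=1, E=0:
w1 = C AND E = 1 AND 0 = 0
w2 = A AND w1 = 1 AND 0 = 0
w3 = w1 AND w2 = 0 AND 0 = 0
w4 = B AND w3 = 0 AND 0 = 0
w5 = w4 OR w1 = 0 OR 0 = 0
w6 = w2 AND w5 = 0 AND 0 = 0
w7 = D OR w6 = 1 OR 0 = 1
w8 = w7 NOR w4 = 1 NOR 0 = 0
So w8 = 0 as required.

A=1, B=0, C=1, D=1, E=0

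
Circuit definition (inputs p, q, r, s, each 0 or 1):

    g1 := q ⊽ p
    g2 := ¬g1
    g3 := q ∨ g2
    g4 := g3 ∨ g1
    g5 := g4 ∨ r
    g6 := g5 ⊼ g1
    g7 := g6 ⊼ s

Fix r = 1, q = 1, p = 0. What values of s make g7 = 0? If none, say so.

s=1

g7 = g6 ⊼ s must be 0, so both g6 = 1 and s = 1.
Check with r = 1, q = 1, p = 0 and s=1:
g1 = q ⊽ p = 1 ⊽ 0 = 0
g2 = ¬g1 = ¬0 = 1
g3 = q ∨ g2 = 1 ∨ 1 = 1
g4 = g3 ∨ g1 = 1 ∨ 0 = 1
g5 = g4 ∨ r = 1 ∨ 1 = 1
g6 = g5 ⊼ g1 = 1 ⊼ 0 = 1
g7 = g6 ⊼ s = 1 ⊼ 1 = 0
So g7 = 0.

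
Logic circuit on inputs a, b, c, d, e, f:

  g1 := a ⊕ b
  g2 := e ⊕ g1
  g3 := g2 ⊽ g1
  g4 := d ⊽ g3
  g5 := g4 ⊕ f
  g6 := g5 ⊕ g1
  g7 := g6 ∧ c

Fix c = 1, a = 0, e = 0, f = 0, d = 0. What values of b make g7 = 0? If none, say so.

b=1

g7 = g6 ∧ c must be 0, so at least one of g6, c is 0.
Check with c = 1, a = 0, e = 0, f = 0, d = 0 and b=1:
g1 = a ⊕ b = 0 ⊕ 1 = 1
g2 = e ⊕ g1 = 0 ⊕ 1 = 1
g3 = g2 ⊽ g1 = 1 ⊽ 1 = 0
g4 = d ⊽ g3 = 0 ⊽ 0 = 1
g5 = g4 ⊕ f = 1 ⊕ 0 = 1
g6 = g5 ⊕ g1 = 1 ⊕ 1 = 0
g7 = g6 ∧ c = 0 ∧ 1 = 0
So g7 = 0.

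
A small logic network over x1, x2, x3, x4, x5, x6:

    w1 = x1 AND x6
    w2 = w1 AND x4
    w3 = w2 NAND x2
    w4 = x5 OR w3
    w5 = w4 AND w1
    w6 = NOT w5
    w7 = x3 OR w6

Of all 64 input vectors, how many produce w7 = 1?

57

w7 = x3 OR w6 must be 1, so at least one of x3, w6 is 1.
Enumerating the 64 input combinations, 57 give w7 = 1 and 7 give w7 = 0.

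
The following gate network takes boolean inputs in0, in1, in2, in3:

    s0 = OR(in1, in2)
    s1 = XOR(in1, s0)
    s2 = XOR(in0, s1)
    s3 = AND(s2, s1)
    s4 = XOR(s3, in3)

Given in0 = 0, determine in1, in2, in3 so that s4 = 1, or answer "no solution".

s4 = XOR(s3, in3) must be 1, so s3 and in3 differ.
Check with in0 = 0 and in1=1, in2=1, in3=1:
s0 = OR(in1, in2) = OR(1, 1) = 1
s1 = XOR(in1, s0) = XOR(1, 1) = 0
s2 = XOR(in0, s1) = XOR(0, 0) = 0
s3 = AND(s2, s1) = AND(0, 0) = 0
s4 = XOR(s3, in3) = XOR(0, 1) = 1
So s4 = 1.

in1=1, in2=1, in3=1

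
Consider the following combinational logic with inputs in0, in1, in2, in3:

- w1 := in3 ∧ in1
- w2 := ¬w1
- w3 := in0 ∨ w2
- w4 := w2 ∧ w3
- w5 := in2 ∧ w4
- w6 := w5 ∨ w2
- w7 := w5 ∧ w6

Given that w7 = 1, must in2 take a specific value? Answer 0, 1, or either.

1

w7 = w5 ∧ w6 must be 1, so both w5 = 1 and w6 = 1.
w5 = in2 ∧ w4 must be 1, so both in2 = 1 and w4 = 1.
Every assignment with w7 = 1 has in2 = 1; there are 6 such assignment(s).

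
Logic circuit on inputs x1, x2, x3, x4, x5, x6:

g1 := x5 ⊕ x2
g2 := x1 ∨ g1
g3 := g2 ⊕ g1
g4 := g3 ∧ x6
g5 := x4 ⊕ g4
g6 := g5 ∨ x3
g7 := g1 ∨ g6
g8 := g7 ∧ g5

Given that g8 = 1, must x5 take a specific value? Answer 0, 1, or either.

Both values of x5 occur among assignments with g8 = 1:
  x5=0: x1=0, x2=0, x3=0, x4=1, x5=0, x6=0
  x5=1: x1=0, x2=0, x3=0, x4=1, x5=1, x6=0

either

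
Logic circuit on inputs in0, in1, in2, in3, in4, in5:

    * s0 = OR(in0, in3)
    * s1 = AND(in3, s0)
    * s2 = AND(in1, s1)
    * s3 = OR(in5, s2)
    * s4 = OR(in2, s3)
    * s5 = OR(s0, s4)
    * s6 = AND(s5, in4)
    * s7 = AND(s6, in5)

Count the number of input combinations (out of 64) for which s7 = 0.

s7 = AND(s6, in5) must be 0, so at least one of s6, in5 is 0.
Enumerating the 64 input combinations, 48 give s7 = 0 and 16 give s7 = 1.

48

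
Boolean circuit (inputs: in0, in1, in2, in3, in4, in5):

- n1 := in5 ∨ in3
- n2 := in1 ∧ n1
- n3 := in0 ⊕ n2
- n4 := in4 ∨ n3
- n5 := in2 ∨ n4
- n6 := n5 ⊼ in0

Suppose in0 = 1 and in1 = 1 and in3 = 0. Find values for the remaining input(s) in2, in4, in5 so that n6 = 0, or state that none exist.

Check with in0 = 1 and in1 = 1 and in3 = 0 and in2=1, in4=1, in5=1:
n1 = in5 ∨ in3 = 1 ∨ 0 = 1
n2 = in1 ∧ n1 = 1 ∧ 1 = 1
n3 = in0 ⊕ n2 = 1 ⊕ 1 = 0
n4 = in4 ∨ n3 = 1 ∨ 0 = 1
n5 = in2 ∨ n4 = 1 ∨ 1 = 1
n6 = n5 ⊼ in0 = 1 ⊼ 1 = 0
So n6 = 0.

in2=1, in4=1, in5=1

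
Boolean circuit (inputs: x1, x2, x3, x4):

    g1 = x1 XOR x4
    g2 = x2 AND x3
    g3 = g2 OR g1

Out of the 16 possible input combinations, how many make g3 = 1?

g3 = g2 OR g1 must be 1, so at least one of g2, g1 is 1.
Enumerating the 16 input combinations, 10 give g3 = 1 and 6 give g3 = 0.

10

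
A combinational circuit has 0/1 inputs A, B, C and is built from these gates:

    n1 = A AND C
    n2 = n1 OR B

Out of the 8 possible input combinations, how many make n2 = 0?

3

n2 = n1 OR B must be 0, so both n1 = 0 and B = 0.
n1 = A AND C must be 0, so at least one of A, C is 0.
Satisfying assignments:
  A=0, B=0, C=0
  A=0, B=0, C=1
  A=1, B=0, C=0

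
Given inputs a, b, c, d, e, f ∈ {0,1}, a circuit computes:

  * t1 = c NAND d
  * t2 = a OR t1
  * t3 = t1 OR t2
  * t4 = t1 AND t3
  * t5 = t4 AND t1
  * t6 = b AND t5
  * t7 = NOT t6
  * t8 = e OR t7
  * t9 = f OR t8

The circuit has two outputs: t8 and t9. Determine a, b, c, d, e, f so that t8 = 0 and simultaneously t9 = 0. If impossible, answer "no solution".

Check with a=0, b=1, c=0, d=0, e=0, f=0:
t1 = c NAND d = 0 NAND 0 = 1
t2 = a OR t1 = 0 OR 1 = 1
t3 = t1 OR t2 = 1 OR 1 = 1
t4 = t1 AND t3 = 1 AND 1 = 1
t5 = t4 AND t1 = 1 AND 1 = 1
t6 = b AND t5 = 1 AND 1 = 1
t7 = NOT t6 = NOT 1 = 0
t8 = e OR t7 = 0 OR 0 = 0
t9 = f OR t8 = 0 OR 0 = 0
So t8 = 0 and t9 = 0.

a=0, b=1, c=0, d=0, e=0, f=0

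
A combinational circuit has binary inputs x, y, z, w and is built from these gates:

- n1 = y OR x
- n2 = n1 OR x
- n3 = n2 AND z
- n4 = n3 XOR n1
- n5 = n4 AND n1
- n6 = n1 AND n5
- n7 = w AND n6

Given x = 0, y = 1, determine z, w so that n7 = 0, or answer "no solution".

n7 = w AND n6 must be 0, so at least one of w, n6 is 0.
Check with x = 0, y = 1 and z=0, w=0:
n1 = y OR x = 1 OR 0 = 1
n2 = n1 OR x = 1 OR 0 = 1
n3 = n2 AND z = 1 AND 0 = 0
n4 = n3 XOR n1 = 0 XOR 1 = 1
n5 = n4 AND n1 = 1 AND 1 = 1
n6 = n1 AND n5 = 1 AND 1 = 1
n7 = w AND n6 = 0 AND 1 = 0
So n7 = 0.

z=0, w=0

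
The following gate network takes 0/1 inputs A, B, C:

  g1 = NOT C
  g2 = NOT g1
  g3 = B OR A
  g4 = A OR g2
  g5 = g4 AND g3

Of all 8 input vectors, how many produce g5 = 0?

3

g5 = g4 AND g3 must be 0, so at least one of g4, g3 is 0.
Satisfying assignments:
  A=0, B=0, C=0
  A=0, B=0, C=1
  A=0, B=1, C=0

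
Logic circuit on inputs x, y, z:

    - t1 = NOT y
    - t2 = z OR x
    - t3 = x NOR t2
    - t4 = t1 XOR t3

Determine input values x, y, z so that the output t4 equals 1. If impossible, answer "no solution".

t4 = t1 XOR t3 must be 1, so t1 and t3 differ.
Check with x=0 y=1 z=0:
t1 = NOT y = NOT 1 = 0
t2 = z OR x = 0 OR 0 = 0
t3 = x NOR t2 = 0 NOR 0 = 1
t4 = t1 XOR t3 = 0 XOR 1 = 1
So t4 = 1 as required.

x=0 y=1 z=0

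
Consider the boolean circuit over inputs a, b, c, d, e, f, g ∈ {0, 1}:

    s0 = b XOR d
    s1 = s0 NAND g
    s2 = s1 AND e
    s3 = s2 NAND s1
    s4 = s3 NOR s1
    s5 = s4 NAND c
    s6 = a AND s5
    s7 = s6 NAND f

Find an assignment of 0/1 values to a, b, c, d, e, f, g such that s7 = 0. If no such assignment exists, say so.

a=1, b=0, c=1, d=1, e=0, f=1, g=1

s7 = s6 NAND f must be 0, so both s6 = 1 and f = 1.
s6 = a AND s5 must be 1, so both a = 1 and s5 = 1.
Check with a=1, b=0, c=1, d=1, e=0, f=1, g=1:
s0 = b XOR d = 0 XOR 1 = 1
s1 = s0 NAND g = 1 NAND 1 = 0
s2 = s1 AND e = 0 AND 0 = 0
s3 = s2 NAND s1 = 0 NAND 0 = 1
s4 = s3 NOR s1 = 1 NOR 0 = 0
s5 = s4 NAND c = 0 NAND 1 = 1
s6 = a AND s5 = 1 AND 1 = 1
s7 = s6 NAND f = 1 NAND 1 = 0
So s7 = 0 as required.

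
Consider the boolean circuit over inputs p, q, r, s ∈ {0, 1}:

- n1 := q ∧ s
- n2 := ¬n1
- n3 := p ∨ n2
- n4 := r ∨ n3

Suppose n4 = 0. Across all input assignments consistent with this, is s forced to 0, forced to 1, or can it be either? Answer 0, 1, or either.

n4 = r ∨ n3 must be 0, so both r = 0 and n3 = 0.
n3 = p ∨ n2 must be 0, so both p = 0 and n2 = 0.
Every assignment with n4 = 0 has s = 1; there are 1 such assignment(s).
  p=0, q=1, r=0, s=1

1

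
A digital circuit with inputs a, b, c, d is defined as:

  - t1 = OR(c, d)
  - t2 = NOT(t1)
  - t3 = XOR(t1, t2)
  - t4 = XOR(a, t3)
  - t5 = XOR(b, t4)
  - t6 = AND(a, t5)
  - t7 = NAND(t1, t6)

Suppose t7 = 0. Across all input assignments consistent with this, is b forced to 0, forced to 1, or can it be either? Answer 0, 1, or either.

1

t7 = NAND(t1, t6) must be 0, so both t1 = 1 and t6 = 1.
t1 = OR(c, d) must be 1, so at least one of c, d is 1.
t6 = AND(a, t5) must be 1, so both a = 1 and t5 = 1.
Every assignment with t7 = 0 has b = 1; there are 3 such assignment(s).
  a=1, b=1, c=0, d=1
  a=1, b=1, c=1, d=0
  a=1, b=1, c=1, d=1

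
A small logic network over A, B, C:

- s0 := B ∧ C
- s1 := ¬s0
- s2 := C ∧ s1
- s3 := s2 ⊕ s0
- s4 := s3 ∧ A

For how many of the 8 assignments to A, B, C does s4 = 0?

s4 = s3 ∧ A must be 0, so at least one of s3, A is 0.
Satisfying assignments:
  A=0, B=0, C=0
  A=0, B=0, C=1
  A=0, B=1, C=0
  A=0, B=1, C=1
  A=1, B=0, C=0
  A=1, B=1, C=0

6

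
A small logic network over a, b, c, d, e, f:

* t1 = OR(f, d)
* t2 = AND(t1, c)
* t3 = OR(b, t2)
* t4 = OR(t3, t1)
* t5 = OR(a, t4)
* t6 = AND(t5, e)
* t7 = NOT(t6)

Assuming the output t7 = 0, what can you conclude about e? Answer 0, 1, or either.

1

t7 = NOT(t6) must be 0, so t6 = 1.
t6 = AND(t5, e) must be 1, so both t5 = 1 and e = 1.
Every assignment with t7 = 0 has e = 1; there are 30 such assignment(s).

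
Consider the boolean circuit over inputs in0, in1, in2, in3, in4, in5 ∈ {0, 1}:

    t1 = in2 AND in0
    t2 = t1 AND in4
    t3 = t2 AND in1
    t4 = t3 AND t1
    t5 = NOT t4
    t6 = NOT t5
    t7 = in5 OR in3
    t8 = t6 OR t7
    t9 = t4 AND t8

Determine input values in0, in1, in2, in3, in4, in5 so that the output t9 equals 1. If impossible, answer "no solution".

Check with in0=1, in1=1, in2=1, in3=0, in4=1, in5=1:
t1 = in2 AND in0 = 1 AND 1 = 1
t2 = t1 AND in4 = 1 AND 1 = 1
t3 = t2 AND in1 = 1 AND 1 = 1
t4 = t3 AND t1 = 1 AND 1 = 1
t5 = NOT t4 = NOT 1 = 0
t6 = NOT t5 = NOT 0 = 1
t7 = in5 OR in3 = 1 OR 0 = 1
t8 = t6 OR t7 = 1 OR 1 = 1
t9 = t4 AND t8 = 1 AND 1 = 1
So t9 = 1 as required.

in0=1, in1=1, in2=1, in3=0, in4=1, in5=1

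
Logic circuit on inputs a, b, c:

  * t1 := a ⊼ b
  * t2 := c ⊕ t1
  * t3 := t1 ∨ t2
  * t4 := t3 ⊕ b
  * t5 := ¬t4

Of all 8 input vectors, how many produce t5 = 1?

t5 = ¬t4 must be 1, so t4 = 0.
t4 = t3 ⊕ b must be 0, so t3 and b are equal.
Satisfying assignments:
  a=0, b=1, c=0
  a=0, b=1, c=1
  a=1, b=1, c=1

3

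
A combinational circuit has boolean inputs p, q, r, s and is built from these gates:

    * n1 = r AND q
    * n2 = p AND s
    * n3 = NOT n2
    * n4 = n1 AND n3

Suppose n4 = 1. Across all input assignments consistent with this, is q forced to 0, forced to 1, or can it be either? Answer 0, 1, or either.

n4 = n1 AND n3 must be 1, so both n1 = 1 and n3 = 1.
n1 = r AND q must be 1, so both r = 1 and q = 1.
n3 = NOT n2 must be 1, so n2 = 0.
Every assignment with n4 = 1 has q = 1; there are 3 such assignment(s).
  p=0, q=1, r=1, s=0
  p=0, q=1, r=1, s=1
  p=1, q=1, r=1, s=0

1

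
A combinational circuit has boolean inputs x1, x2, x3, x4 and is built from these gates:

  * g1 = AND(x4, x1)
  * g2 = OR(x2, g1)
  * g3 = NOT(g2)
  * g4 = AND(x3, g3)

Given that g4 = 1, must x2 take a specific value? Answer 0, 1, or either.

g4 = AND(x3, g3) must be 1, so both x3 = 1 and g3 = 1.
g3 = NOT(g2) must be 1, so g2 = 0.
Every assignment with g4 = 1 has x2 = 0; there are 3 such assignment(s).
  x1=0, x2=0, x3=1, x4=0
  x1=0, x2=0, x3=1, x4=1
  x1=1, x2=0, x3=1, x4=0

0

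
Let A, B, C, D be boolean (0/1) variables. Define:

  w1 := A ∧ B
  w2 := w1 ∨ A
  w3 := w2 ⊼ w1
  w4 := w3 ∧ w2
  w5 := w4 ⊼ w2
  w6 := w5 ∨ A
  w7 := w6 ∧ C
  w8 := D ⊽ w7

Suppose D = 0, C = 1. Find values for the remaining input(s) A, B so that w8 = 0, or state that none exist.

w8 = D ⊽ w7 must be 0, so at least one of D, w7 is 1.
Check with D = 0, C = 1 and A=0, B=0:
w1 = A ∧ B = 0 ∧ 0 = 0
w2 = w1 ∨ A = 0 ∨ 0 = 0
w3 = w2 ⊼ w1 = 0 ⊼ 0 = 1
w4 = w3 ∧ w2 = 1 ∧ 0 = 0
w5 = w4 ⊼ w2 = 0 ⊼ 0 = 1
w6 = w5 ∨ A = 1 ∨ 0 = 1
w7 = w6 ∧ C = 1 ∧ 1 = 1
w8 = D ⊽ w7 = 0 ⊽ 1 = 0
So w8 = 0.

A=0 B=0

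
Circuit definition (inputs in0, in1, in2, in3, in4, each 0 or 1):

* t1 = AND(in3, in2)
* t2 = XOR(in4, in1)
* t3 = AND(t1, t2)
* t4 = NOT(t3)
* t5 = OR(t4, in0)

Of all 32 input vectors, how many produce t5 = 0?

2

t5 = OR(t4, in0) must be 0, so both t4 = 0 and in0 = 0.
t4 = NOT(t3) must be 0, so t3 = 1.
t3 = AND(t1, t2) must be 1, so both t1 = 1 and t2 = 1.
Enumerating the 32 input combinations, 2 give t5 = 0 and 30 give t5 = 1.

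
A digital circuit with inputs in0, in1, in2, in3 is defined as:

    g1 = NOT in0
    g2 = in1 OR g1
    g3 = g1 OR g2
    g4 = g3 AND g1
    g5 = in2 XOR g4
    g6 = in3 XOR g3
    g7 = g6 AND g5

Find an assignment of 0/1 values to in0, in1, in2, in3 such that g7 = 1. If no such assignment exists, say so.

in0=1 in1=1 in2=1 in3=0

Check with in0=1 in1=1 in2=1 in3=0:
g1 = NOT in0 = NOT 1 = 0
g2 = in1 OR g1 = 1 OR 0 = 1
g3 = g1 OR g2 = 0 OR 1 = 1
g4 = g3 AND g1 = 1 AND 0 = 0
g5 = in2 XOR g4 = 1 XOR 0 = 1
g6 = in3 XOR g3 = 0 XOR 1 = 1
g7 = g6 AND g5 = 1 AND 1 = 1
So g7 = 1 as required.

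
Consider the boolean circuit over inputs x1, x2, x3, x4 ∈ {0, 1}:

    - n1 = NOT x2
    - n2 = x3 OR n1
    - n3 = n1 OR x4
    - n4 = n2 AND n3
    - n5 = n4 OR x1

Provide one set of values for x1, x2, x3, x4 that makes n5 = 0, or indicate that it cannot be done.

x1=0, x2=1, x3=0, x4=0

Check with x1=0, x2=1, x3=0, x4=0:
n1 = NOT x2 = NOT 1 = 0
n2 = x3 OR n1 = 0 OR 0 = 0
n3 = n1 OR x4 = 0 OR 0 = 0
n4 = n2 AND n3 = 0 AND 0 = 0
n5 = n4 OR x1 = 0 OR 0 = 0
So n5 = 0 as required.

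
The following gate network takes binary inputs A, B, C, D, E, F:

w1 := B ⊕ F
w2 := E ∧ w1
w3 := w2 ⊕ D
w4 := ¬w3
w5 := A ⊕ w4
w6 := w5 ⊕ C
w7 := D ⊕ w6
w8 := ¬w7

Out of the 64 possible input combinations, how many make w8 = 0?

w8 = ¬w7 must be 0, so w7 = 1.
w7 = D ⊕ w6 must be 1, so D and w6 differ.
Enumerating the 64 input combinations, 32 give w8 = 0 and 32 give w8 = 1.

32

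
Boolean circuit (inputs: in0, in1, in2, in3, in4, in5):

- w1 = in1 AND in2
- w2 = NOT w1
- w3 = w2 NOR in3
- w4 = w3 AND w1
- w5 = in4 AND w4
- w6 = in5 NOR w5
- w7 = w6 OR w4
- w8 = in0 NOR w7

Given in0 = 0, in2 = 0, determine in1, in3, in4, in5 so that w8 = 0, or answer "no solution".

in1=0, in3=1, in4=0, in5=0

w8 = in0 NOR w7 must be 0, so at least one of in0, w7 is 1.
Check with in0 = 0, in2 = 0 and in1=0, in3=1, in4=0, in5=0:
w1 = in1 AND in2 = 0 AND 0 = 0
w2 = NOT w1 = NOT 0 = 1
w3 = w2 NOR in3 = 1 NOR 1 = 0
w4 = w3 AND w1 = 0 AND 0 = 0
w5 = in4 AND w4 = 0 AND 0 = 0
w6 = in5 NOR w5 = 0 NOR 0 = 1
w7 = w6 OR w4 = 1 OR 0 = 1
w8 = in0 NOR w7 = 0 NOR 1 = 0
So w8 = 0.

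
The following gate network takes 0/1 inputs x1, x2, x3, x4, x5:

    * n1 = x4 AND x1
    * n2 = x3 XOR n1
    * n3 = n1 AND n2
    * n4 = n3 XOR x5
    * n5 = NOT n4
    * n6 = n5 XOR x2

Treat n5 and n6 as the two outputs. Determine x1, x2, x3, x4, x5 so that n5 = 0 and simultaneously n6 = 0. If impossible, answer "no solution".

x1=1 x2=0 x3=1 x4=0 x5=1

Check with x1=1 x2=0 x3=1 x4=0 x5=1:
n1 = x4 AND x1 = 0 AND 1 = 0
n2 = x3 XOR n1 = 1 XOR 0 = 1
n3 = n1 AND n2 = 0 AND 1 = 0
n4 = n3 XOR x5 = 0 XOR 1 = 1
n5 = NOT n4 = NOT 1 = 0
n6 = n5 XOR x2 = 0 XOR 0 = 0
So n5 = 0 and n6 = 0.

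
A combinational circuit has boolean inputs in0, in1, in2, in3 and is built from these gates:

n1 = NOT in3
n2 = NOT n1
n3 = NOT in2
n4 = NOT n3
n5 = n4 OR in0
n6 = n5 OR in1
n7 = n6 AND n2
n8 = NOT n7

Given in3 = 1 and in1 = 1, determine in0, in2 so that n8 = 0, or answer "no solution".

in0=0, in2=0

n8 = NOT n7 must be 0, so n7 = 1.
Check with in3 = 1 and in1 = 1 and in0=0, in2=0:
n1 = NOT in3 = NOT 1 = 0
n2 = NOT n1 = NOT 0 = 1
n3 = NOT in2 = NOT 0 = 1
n4 = NOT n3 = NOT 1 = 0
n5 = n4 OR in0 = 0 OR 0 = 0
n6 = n5 OR in1 = 0 OR 1 = 1
n7 = n6 AND n2 = 1 AND 1 = 1
n8 = NOT n7 = NOT 1 = 0
So n8 = 0.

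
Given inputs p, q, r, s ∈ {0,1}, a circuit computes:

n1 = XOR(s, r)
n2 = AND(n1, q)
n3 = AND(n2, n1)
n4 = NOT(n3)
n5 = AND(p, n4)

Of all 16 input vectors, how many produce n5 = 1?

6

n5 = AND(p, n4) must be 1, so both p = 1 and n4 = 1.
n4 = NOT(n3) must be 1, so n3 = 0.
n3 = AND(n2, n1) must be 0, so at least one of n2, n1 is 0.
Satisfying assignments:
  p=1, q=0, r=0, s=0
  p=1, q=0, r=0, s=1
  p=1, q=0, r=1, s=0
  p=1, q=0, r=1, s=1
  p=1, q=1, r=0, s=0
  p=1, q=1, r=1, s=1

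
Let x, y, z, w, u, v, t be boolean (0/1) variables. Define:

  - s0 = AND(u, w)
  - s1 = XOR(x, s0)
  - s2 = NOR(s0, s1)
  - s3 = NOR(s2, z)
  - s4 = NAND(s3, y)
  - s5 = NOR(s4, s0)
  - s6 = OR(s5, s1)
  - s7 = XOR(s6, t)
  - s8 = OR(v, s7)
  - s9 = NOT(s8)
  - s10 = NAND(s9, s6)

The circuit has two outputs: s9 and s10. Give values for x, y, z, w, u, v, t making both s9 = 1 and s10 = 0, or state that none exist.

Check with x=1, y=0, z=1, w=0, u=0, v=0, t=1:
s0 = AND(u, w) = AND(0, 0) = 0
s1 = XOR(x, s0) = XOR(1, 0) = 1
s2 = NOR(s0, s1) = NOR(0, 1) = 0
s3 = NOR(s2, z) = NOR(0, 1) = 0
s4 = NAND(s3, y) = NAND(0, 0) = 1
s5 = NOR(s4, s0) = NOR(1, 0) = 0
s6 = OR(s5, s1) = OR(0, 1) = 1
s7 = XOR(s6, t) = XOR(1, 1) = 0
s8 = OR(v, s7) = OR(0, 0) = 0
s9 = NOT(s8) = NOT 0 = 1
s10 = NAND(s9, s6) = NAND(1, 1) = 0
So s9 = 1 and s10 = 0.

x=1, y=0, z=1, w=0, u=0, v=0, t=1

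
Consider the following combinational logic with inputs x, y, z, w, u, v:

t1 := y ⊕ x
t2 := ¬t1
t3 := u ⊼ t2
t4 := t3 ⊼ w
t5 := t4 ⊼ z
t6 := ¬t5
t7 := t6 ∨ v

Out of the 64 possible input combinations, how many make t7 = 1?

42

t7 = t6 ∨ v must be 1, so at least one of t6, v is 1.
Enumerating the 64 input combinations, 42 give t7 = 1 and 22 give t7 = 0.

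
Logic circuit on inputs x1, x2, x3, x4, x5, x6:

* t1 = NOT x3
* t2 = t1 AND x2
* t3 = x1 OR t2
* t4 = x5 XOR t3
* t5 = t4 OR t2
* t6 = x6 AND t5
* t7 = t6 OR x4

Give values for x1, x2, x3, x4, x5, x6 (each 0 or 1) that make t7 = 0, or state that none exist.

x1=1 x2=0 x3=0 x4=0 x5=1 x6=0

Check with x1=1 x2=0 x3=0 x4=0 x5=1 x6=0:
t1 = NOT x3 = NOT 0 = 1
t2 = t1 AND x2 = 1 AND 0 = 0
t3 = x1 OR t2 = 1 OR 0 = 1
t4 = x5 XOR t3 = 1 XOR 1 = 0
t5 = t4 OR t2 = 0 OR 0 = 0
t6 = x6 AND t5 = 0 AND 0 = 0
t7 = t6 OR x4 = 0 OR 0 = 0
So t7 = 0 as required.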